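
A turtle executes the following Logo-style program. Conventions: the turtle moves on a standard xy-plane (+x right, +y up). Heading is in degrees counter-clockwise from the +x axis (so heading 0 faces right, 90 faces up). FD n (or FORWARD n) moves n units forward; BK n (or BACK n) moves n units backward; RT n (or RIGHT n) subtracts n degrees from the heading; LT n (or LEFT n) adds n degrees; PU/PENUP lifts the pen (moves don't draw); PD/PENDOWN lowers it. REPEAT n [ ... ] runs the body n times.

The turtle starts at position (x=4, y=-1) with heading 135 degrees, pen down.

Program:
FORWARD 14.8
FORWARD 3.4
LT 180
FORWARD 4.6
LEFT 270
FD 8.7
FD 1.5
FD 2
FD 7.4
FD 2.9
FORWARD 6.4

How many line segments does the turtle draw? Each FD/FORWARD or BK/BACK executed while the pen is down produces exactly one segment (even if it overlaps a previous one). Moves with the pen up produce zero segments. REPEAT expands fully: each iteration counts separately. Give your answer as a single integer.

Executing turtle program step by step:
Start: pos=(4,-1), heading=135, pen down
FD 14.8: (4,-1) -> (-6.465,9.465) [heading=135, draw]
FD 3.4: (-6.465,9.465) -> (-8.869,11.869) [heading=135, draw]
LT 180: heading 135 -> 315
FD 4.6: (-8.869,11.869) -> (-5.617,8.617) [heading=315, draw]
LT 270: heading 315 -> 225
FD 8.7: (-5.617,8.617) -> (-11.768,2.465) [heading=225, draw]
FD 1.5: (-11.768,2.465) -> (-12.829,1.404) [heading=225, draw]
FD 2: (-12.829,1.404) -> (-14.243,-0.01) [heading=225, draw]
FD 7.4: (-14.243,-0.01) -> (-19.476,-5.243) [heading=225, draw]
FD 2.9: (-19.476,-5.243) -> (-21.527,-7.293) [heading=225, draw]
FD 6.4: (-21.527,-7.293) -> (-26.052,-11.819) [heading=225, draw]
Final: pos=(-26.052,-11.819), heading=225, 9 segment(s) drawn
Segments drawn: 9

Answer: 9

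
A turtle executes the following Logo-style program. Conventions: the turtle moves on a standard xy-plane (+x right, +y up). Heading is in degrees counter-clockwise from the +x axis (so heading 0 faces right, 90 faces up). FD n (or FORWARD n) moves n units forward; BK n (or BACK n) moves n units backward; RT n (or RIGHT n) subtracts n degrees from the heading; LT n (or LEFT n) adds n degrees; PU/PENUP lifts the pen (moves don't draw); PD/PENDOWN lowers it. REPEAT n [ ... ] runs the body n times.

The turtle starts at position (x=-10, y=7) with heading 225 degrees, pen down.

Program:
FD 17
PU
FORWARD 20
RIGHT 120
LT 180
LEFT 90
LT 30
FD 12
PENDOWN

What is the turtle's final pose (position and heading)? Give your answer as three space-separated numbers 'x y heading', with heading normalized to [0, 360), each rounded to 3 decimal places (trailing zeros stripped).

Executing turtle program step by step:
Start: pos=(-10,7), heading=225, pen down
FD 17: (-10,7) -> (-22.021,-5.021) [heading=225, draw]
PU: pen up
FD 20: (-22.021,-5.021) -> (-36.163,-19.163) [heading=225, move]
RT 120: heading 225 -> 105
LT 180: heading 105 -> 285
LT 90: heading 285 -> 15
LT 30: heading 15 -> 45
FD 12: (-36.163,-19.163) -> (-27.678,-10.678) [heading=45, move]
PD: pen down
Final: pos=(-27.678,-10.678), heading=45, 1 segment(s) drawn

Answer: -27.678 -10.678 45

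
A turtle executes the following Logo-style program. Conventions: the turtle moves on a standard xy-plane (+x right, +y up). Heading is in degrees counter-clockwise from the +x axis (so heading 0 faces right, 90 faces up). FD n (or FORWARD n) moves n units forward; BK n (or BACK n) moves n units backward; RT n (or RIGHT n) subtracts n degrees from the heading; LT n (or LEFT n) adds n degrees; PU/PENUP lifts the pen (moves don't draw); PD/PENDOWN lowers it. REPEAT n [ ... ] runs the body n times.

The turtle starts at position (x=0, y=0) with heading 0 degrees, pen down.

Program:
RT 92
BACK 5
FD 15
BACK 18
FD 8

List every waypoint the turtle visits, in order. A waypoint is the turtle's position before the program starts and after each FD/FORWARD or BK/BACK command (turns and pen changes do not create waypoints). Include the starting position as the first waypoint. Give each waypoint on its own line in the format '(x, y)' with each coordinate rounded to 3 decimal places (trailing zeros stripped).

Answer: (0, 0)
(0.174, 4.997)
(-0.349, -9.994)
(0.279, 7.995)
(0, 0)

Derivation:
Executing turtle program step by step:
Start: pos=(0,0), heading=0, pen down
RT 92: heading 0 -> 268
BK 5: (0,0) -> (0.174,4.997) [heading=268, draw]
FD 15: (0.174,4.997) -> (-0.349,-9.994) [heading=268, draw]
BK 18: (-0.349,-9.994) -> (0.279,7.995) [heading=268, draw]
FD 8: (0.279,7.995) -> (0,0) [heading=268, draw]
Final: pos=(0,0), heading=268, 4 segment(s) drawn
Waypoints (5 total):
(0, 0)
(0.174, 4.997)
(-0.349, -9.994)
(0.279, 7.995)
(0, 0)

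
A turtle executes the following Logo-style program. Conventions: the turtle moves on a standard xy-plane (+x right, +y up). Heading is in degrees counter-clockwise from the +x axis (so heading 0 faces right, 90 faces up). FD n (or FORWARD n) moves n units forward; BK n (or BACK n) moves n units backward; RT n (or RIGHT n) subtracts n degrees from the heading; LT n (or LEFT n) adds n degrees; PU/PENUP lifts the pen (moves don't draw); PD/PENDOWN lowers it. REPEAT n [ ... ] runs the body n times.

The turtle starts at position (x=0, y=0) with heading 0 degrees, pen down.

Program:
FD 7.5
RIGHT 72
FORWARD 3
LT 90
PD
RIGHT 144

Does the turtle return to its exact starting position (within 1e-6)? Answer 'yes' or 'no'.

Answer: no

Derivation:
Executing turtle program step by step:
Start: pos=(0,0), heading=0, pen down
FD 7.5: (0,0) -> (7.5,0) [heading=0, draw]
RT 72: heading 0 -> 288
FD 3: (7.5,0) -> (8.427,-2.853) [heading=288, draw]
LT 90: heading 288 -> 18
PD: pen down
RT 144: heading 18 -> 234
Final: pos=(8.427,-2.853), heading=234, 2 segment(s) drawn

Start position: (0, 0)
Final position: (8.427, -2.853)
Distance = 8.897; >= 1e-6 -> NOT closed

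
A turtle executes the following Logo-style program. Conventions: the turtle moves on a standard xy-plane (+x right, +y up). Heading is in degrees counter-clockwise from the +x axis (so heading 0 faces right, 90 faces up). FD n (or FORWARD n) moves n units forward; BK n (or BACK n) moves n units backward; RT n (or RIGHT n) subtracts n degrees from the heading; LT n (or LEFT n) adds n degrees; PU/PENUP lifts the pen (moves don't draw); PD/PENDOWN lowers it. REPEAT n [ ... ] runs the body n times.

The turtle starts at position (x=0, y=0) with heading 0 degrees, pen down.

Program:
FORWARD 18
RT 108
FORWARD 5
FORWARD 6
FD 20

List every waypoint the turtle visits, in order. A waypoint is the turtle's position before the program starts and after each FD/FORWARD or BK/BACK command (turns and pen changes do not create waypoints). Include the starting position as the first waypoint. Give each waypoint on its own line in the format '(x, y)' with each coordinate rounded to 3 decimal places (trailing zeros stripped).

Executing turtle program step by step:
Start: pos=(0,0), heading=0, pen down
FD 18: (0,0) -> (18,0) [heading=0, draw]
RT 108: heading 0 -> 252
FD 5: (18,0) -> (16.455,-4.755) [heading=252, draw]
FD 6: (16.455,-4.755) -> (14.601,-10.462) [heading=252, draw]
FD 20: (14.601,-10.462) -> (8.42,-29.483) [heading=252, draw]
Final: pos=(8.42,-29.483), heading=252, 4 segment(s) drawn
Waypoints (5 total):
(0, 0)
(18, 0)
(16.455, -4.755)
(14.601, -10.462)
(8.42, -29.483)

Answer: (0, 0)
(18, 0)
(16.455, -4.755)
(14.601, -10.462)
(8.42, -29.483)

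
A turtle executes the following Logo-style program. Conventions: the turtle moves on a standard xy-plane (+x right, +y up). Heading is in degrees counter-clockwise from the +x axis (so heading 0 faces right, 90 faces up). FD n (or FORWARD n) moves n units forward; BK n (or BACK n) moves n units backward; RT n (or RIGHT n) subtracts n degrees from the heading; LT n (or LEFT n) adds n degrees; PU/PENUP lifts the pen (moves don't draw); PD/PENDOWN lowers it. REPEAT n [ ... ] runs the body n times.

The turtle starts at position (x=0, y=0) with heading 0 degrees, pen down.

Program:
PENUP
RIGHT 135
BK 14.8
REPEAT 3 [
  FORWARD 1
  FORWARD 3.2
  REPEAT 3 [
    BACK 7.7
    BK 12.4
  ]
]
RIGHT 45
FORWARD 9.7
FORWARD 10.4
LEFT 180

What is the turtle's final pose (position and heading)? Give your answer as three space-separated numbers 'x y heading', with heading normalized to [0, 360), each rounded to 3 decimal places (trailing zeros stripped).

Executing turtle program step by step:
Start: pos=(0,0), heading=0, pen down
PU: pen up
RT 135: heading 0 -> 225
BK 14.8: (0,0) -> (10.465,10.465) [heading=225, move]
REPEAT 3 [
  -- iteration 1/3 --
  FD 1: (10.465,10.465) -> (9.758,9.758) [heading=225, move]
  FD 3.2: (9.758,9.758) -> (7.495,7.495) [heading=225, move]
  REPEAT 3 [
    -- iteration 1/3 --
    BK 7.7: (7.495,7.495) -> (12.94,12.94) [heading=225, move]
    BK 12.4: (12.94,12.94) -> (21.708,21.708) [heading=225, move]
    -- iteration 2/3 --
    BK 7.7: (21.708,21.708) -> (27.153,27.153) [heading=225, move]
    BK 12.4: (27.153,27.153) -> (35.921,35.921) [heading=225, move]
    -- iteration 3/3 --
    BK 7.7: (35.921,35.921) -> (41.366,41.366) [heading=225, move]
    BK 12.4: (41.366,41.366) -> (50.134,50.134) [heading=225, move]
  ]
  -- iteration 2/3 --
  FD 1: (50.134,50.134) -> (49.427,49.427) [heading=225, move]
  FD 3.2: (49.427,49.427) -> (47.164,47.164) [heading=225, move]
  REPEAT 3 [
    -- iteration 1/3 --
    BK 7.7: (47.164,47.164) -> (52.609,52.609) [heading=225, move]
    BK 12.4: (52.609,52.609) -> (61.377,61.377) [heading=225, move]
    -- iteration 2/3 --
    BK 7.7: (61.377,61.377) -> (66.822,66.822) [heading=225, move]
    BK 12.4: (66.822,66.822) -> (75.59,75.59) [heading=225, move]
    -- iteration 3/3 --
    BK 7.7: (75.59,75.59) -> (81.034,81.034) [heading=225, move]
    BK 12.4: (81.034,81.034) -> (89.803,89.803) [heading=225, move]
  ]
  -- iteration 3/3 --
  FD 1: (89.803,89.803) -> (89.095,89.095) [heading=225, move]
  FD 3.2: (89.095,89.095) -> (86.833,86.833) [heading=225, move]
  REPEAT 3 [
    -- iteration 1/3 --
    BK 7.7: (86.833,86.833) -> (92.277,92.277) [heading=225, move]
    BK 12.4: (92.277,92.277) -> (101.046,101.046) [heading=225, move]
    -- iteration 2/3 --
    BK 7.7: (101.046,101.046) -> (106.49,106.49) [heading=225, move]
    BK 12.4: (106.49,106.49) -> (115.258,115.258) [heading=225, move]
    -- iteration 3/3 --
    BK 7.7: (115.258,115.258) -> (120.703,120.703) [heading=225, move]
    BK 12.4: (120.703,120.703) -> (129.471,129.471) [heading=225, move]
  ]
]
RT 45: heading 225 -> 180
FD 9.7: (129.471,129.471) -> (119.771,129.471) [heading=180, move]
FD 10.4: (119.771,129.471) -> (109.371,129.471) [heading=180, move]
LT 180: heading 180 -> 0
Final: pos=(109.371,129.471), heading=0, 0 segment(s) drawn

Answer: 109.371 129.471 0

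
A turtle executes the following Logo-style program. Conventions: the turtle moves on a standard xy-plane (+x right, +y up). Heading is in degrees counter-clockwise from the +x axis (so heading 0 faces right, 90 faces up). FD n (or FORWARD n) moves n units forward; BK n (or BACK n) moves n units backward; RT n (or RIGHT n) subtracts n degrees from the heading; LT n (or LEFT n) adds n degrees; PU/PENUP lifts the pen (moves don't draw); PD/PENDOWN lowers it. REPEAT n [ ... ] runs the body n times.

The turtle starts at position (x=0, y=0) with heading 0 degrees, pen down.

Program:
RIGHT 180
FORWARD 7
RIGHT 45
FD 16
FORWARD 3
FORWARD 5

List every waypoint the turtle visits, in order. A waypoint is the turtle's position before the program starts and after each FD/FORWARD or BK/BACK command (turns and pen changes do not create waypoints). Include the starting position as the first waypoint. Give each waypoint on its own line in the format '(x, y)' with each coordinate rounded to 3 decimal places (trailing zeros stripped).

Answer: (0, 0)
(-7, 0)
(-18.314, 11.314)
(-20.435, 13.435)
(-23.971, 16.971)

Derivation:
Executing turtle program step by step:
Start: pos=(0,0), heading=0, pen down
RT 180: heading 0 -> 180
FD 7: (0,0) -> (-7,0) [heading=180, draw]
RT 45: heading 180 -> 135
FD 16: (-7,0) -> (-18.314,11.314) [heading=135, draw]
FD 3: (-18.314,11.314) -> (-20.435,13.435) [heading=135, draw]
FD 5: (-20.435,13.435) -> (-23.971,16.971) [heading=135, draw]
Final: pos=(-23.971,16.971), heading=135, 4 segment(s) drawn
Waypoints (5 total):
(0, 0)
(-7, 0)
(-18.314, 11.314)
(-20.435, 13.435)
(-23.971, 16.971)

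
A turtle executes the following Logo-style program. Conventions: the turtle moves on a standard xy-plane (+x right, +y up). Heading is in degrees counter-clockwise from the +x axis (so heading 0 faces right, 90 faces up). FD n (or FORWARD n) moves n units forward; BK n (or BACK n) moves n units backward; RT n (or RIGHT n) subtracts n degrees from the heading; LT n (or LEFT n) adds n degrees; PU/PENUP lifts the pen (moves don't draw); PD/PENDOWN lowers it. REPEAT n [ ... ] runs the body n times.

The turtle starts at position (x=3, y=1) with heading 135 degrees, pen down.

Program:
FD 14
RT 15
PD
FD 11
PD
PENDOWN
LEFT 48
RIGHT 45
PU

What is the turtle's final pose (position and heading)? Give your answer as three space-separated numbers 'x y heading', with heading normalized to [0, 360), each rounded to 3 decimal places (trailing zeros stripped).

Executing turtle program step by step:
Start: pos=(3,1), heading=135, pen down
FD 14: (3,1) -> (-6.899,10.899) [heading=135, draw]
RT 15: heading 135 -> 120
PD: pen down
FD 11: (-6.899,10.899) -> (-12.399,20.426) [heading=120, draw]
PD: pen down
PD: pen down
LT 48: heading 120 -> 168
RT 45: heading 168 -> 123
PU: pen up
Final: pos=(-12.399,20.426), heading=123, 2 segment(s) drawn

Answer: -12.399 20.426 123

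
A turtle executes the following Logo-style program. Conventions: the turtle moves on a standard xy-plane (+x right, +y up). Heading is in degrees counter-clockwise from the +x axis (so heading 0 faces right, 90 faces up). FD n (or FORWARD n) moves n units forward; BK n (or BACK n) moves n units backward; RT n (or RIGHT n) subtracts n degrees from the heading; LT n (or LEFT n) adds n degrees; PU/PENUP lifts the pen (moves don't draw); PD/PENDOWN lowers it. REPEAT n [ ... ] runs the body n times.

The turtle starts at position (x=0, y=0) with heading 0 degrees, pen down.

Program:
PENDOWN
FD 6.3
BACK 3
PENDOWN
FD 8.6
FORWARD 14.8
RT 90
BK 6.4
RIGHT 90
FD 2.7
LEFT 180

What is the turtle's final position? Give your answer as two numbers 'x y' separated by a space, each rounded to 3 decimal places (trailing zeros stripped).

Answer: 24 6.4

Derivation:
Executing turtle program step by step:
Start: pos=(0,0), heading=0, pen down
PD: pen down
FD 6.3: (0,0) -> (6.3,0) [heading=0, draw]
BK 3: (6.3,0) -> (3.3,0) [heading=0, draw]
PD: pen down
FD 8.6: (3.3,0) -> (11.9,0) [heading=0, draw]
FD 14.8: (11.9,0) -> (26.7,0) [heading=0, draw]
RT 90: heading 0 -> 270
BK 6.4: (26.7,0) -> (26.7,6.4) [heading=270, draw]
RT 90: heading 270 -> 180
FD 2.7: (26.7,6.4) -> (24,6.4) [heading=180, draw]
LT 180: heading 180 -> 0
Final: pos=(24,6.4), heading=0, 6 segment(s) drawn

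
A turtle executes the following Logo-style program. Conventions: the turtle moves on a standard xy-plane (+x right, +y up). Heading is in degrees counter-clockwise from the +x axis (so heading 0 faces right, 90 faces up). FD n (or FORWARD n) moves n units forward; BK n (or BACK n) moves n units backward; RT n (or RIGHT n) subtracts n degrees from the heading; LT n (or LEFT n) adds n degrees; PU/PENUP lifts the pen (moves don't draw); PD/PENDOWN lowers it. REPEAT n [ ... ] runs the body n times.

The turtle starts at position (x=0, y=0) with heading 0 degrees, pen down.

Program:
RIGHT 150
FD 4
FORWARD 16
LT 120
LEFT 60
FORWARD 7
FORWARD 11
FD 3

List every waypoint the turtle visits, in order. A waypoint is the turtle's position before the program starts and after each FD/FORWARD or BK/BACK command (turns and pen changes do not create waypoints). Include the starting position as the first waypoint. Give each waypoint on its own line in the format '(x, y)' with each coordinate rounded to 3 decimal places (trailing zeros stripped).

Answer: (0, 0)
(-3.464, -2)
(-17.321, -10)
(-11.258, -6.5)
(-1.732, -1)
(0.866, 0.5)

Derivation:
Executing turtle program step by step:
Start: pos=(0,0), heading=0, pen down
RT 150: heading 0 -> 210
FD 4: (0,0) -> (-3.464,-2) [heading=210, draw]
FD 16: (-3.464,-2) -> (-17.321,-10) [heading=210, draw]
LT 120: heading 210 -> 330
LT 60: heading 330 -> 30
FD 7: (-17.321,-10) -> (-11.258,-6.5) [heading=30, draw]
FD 11: (-11.258,-6.5) -> (-1.732,-1) [heading=30, draw]
FD 3: (-1.732,-1) -> (0.866,0.5) [heading=30, draw]
Final: pos=(0.866,0.5), heading=30, 5 segment(s) drawn
Waypoints (6 total):
(0, 0)
(-3.464, -2)
(-17.321, -10)
(-11.258, -6.5)
(-1.732, -1)
(0.866, 0.5)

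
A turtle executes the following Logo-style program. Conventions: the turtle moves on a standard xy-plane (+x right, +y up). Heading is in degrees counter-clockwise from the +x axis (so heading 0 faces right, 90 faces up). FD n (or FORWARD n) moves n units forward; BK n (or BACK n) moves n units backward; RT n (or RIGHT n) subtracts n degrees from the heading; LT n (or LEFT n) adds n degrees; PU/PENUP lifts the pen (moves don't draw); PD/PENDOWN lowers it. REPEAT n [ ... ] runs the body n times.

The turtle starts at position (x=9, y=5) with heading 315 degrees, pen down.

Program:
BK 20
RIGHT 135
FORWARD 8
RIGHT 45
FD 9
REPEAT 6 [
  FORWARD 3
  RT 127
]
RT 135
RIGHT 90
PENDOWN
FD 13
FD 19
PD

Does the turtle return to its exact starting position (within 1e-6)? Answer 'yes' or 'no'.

Answer: no

Derivation:
Executing turtle program step by step:
Start: pos=(9,5), heading=315, pen down
BK 20: (9,5) -> (-5.142,19.142) [heading=315, draw]
RT 135: heading 315 -> 180
FD 8: (-5.142,19.142) -> (-13.142,19.142) [heading=180, draw]
RT 45: heading 180 -> 135
FD 9: (-13.142,19.142) -> (-19.506,25.506) [heading=135, draw]
REPEAT 6 [
  -- iteration 1/6 --
  FD 3: (-19.506,25.506) -> (-21.627,27.627) [heading=135, draw]
  RT 127: heading 135 -> 8
  -- iteration 2/6 --
  FD 3: (-21.627,27.627) -> (-18.657,28.045) [heading=8, draw]
  RT 127: heading 8 -> 241
  -- iteration 3/6 --
  FD 3: (-18.657,28.045) -> (-20.111,25.421) [heading=241, draw]
  RT 127: heading 241 -> 114
  -- iteration 4/6 --
  FD 3: (-20.111,25.421) -> (-21.331,28.162) [heading=114, draw]
  RT 127: heading 114 -> 347
  -- iteration 5/6 --
  FD 3: (-21.331,28.162) -> (-18.408,27.487) [heading=347, draw]
  RT 127: heading 347 -> 220
  -- iteration 6/6 --
  FD 3: (-18.408,27.487) -> (-20.706,25.558) [heading=220, draw]
  RT 127: heading 220 -> 93
]
RT 135: heading 93 -> 318
RT 90: heading 318 -> 228
PD: pen down
FD 13: (-20.706,25.558) -> (-29.405,15.898) [heading=228, draw]
FD 19: (-29.405,15.898) -> (-42.118,1.778) [heading=228, draw]
PD: pen down
Final: pos=(-42.118,1.778), heading=228, 11 segment(s) drawn

Start position: (9, 5)
Final position: (-42.118, 1.778)
Distance = 51.22; >= 1e-6 -> NOT closed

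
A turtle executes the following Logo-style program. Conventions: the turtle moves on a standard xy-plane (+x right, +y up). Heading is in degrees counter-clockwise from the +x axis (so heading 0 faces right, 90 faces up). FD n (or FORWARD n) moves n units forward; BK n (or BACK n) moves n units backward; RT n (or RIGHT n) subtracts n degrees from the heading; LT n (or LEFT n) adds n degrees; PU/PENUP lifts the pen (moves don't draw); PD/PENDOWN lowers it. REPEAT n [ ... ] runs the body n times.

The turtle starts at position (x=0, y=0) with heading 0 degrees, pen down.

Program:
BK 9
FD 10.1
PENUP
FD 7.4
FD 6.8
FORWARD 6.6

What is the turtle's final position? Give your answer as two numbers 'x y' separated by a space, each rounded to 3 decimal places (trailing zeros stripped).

Answer: 21.9 0

Derivation:
Executing turtle program step by step:
Start: pos=(0,0), heading=0, pen down
BK 9: (0,0) -> (-9,0) [heading=0, draw]
FD 10.1: (-9,0) -> (1.1,0) [heading=0, draw]
PU: pen up
FD 7.4: (1.1,0) -> (8.5,0) [heading=0, move]
FD 6.8: (8.5,0) -> (15.3,0) [heading=0, move]
FD 6.6: (15.3,0) -> (21.9,0) [heading=0, move]
Final: pos=(21.9,0), heading=0, 2 segment(s) drawn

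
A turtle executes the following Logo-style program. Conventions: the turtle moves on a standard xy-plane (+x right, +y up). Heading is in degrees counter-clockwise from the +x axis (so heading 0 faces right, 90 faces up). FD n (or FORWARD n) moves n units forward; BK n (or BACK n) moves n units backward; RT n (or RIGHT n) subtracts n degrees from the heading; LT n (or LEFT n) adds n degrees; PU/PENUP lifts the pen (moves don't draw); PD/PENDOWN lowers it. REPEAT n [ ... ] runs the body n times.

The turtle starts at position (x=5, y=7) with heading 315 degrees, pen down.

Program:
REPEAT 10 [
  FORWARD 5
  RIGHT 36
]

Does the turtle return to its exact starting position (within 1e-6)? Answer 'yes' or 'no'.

Answer: yes

Derivation:
Executing turtle program step by step:
Start: pos=(5,7), heading=315, pen down
REPEAT 10 [
  -- iteration 1/10 --
  FD 5: (5,7) -> (8.536,3.464) [heading=315, draw]
  RT 36: heading 315 -> 279
  -- iteration 2/10 --
  FD 5: (8.536,3.464) -> (9.318,-1.474) [heading=279, draw]
  RT 36: heading 279 -> 243
  -- iteration 3/10 --
  FD 5: (9.318,-1.474) -> (7.048,-5.929) [heading=243, draw]
  RT 36: heading 243 -> 207
  -- iteration 4/10 --
  FD 5: (7.048,-5.929) -> (2.593,-8.199) [heading=207, draw]
  RT 36: heading 207 -> 171
  -- iteration 5/10 --
  FD 5: (2.593,-8.199) -> (-2.346,-7.417) [heading=171, draw]
  RT 36: heading 171 -> 135
  -- iteration 6/10 --
  FD 5: (-2.346,-7.417) -> (-5.881,-3.881) [heading=135, draw]
  RT 36: heading 135 -> 99
  -- iteration 7/10 --
  FD 5: (-5.881,-3.881) -> (-6.663,1.057) [heading=99, draw]
  RT 36: heading 99 -> 63
  -- iteration 8/10 --
  FD 5: (-6.663,1.057) -> (-4.393,5.512) [heading=63, draw]
  RT 36: heading 63 -> 27
  -- iteration 9/10 --
  FD 5: (-4.393,5.512) -> (0.062,7.782) [heading=27, draw]
  RT 36: heading 27 -> 351
  -- iteration 10/10 --
  FD 5: (0.062,7.782) -> (5,7) [heading=351, draw]
  RT 36: heading 351 -> 315
]
Final: pos=(5,7), heading=315, 10 segment(s) drawn

Start position: (5, 7)
Final position: (5, 7)
Distance = 0; < 1e-6 -> CLOSED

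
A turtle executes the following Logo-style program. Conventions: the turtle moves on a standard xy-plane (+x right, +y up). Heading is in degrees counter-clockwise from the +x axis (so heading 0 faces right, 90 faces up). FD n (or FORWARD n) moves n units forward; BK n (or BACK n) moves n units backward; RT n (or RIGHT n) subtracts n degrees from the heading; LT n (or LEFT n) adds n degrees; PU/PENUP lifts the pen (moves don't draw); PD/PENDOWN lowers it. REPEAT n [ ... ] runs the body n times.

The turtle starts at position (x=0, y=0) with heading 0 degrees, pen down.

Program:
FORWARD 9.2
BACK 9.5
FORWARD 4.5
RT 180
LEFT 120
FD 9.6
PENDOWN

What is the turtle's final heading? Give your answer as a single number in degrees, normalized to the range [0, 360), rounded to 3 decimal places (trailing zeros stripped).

Answer: 300

Derivation:
Executing turtle program step by step:
Start: pos=(0,0), heading=0, pen down
FD 9.2: (0,0) -> (9.2,0) [heading=0, draw]
BK 9.5: (9.2,0) -> (-0.3,0) [heading=0, draw]
FD 4.5: (-0.3,0) -> (4.2,0) [heading=0, draw]
RT 180: heading 0 -> 180
LT 120: heading 180 -> 300
FD 9.6: (4.2,0) -> (9,-8.314) [heading=300, draw]
PD: pen down
Final: pos=(9,-8.314), heading=300, 4 segment(s) drawn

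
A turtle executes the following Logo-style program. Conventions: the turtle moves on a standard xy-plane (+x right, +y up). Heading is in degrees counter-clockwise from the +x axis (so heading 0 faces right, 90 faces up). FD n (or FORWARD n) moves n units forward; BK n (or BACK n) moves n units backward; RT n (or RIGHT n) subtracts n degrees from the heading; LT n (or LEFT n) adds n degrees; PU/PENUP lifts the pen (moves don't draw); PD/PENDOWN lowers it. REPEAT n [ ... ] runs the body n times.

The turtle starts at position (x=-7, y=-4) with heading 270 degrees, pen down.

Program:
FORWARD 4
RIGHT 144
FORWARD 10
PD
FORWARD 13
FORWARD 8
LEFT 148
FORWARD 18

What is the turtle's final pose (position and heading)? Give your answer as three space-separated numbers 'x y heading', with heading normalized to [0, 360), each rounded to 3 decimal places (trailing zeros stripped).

Answer: -23.966 -0.877 274

Derivation:
Executing turtle program step by step:
Start: pos=(-7,-4), heading=270, pen down
FD 4: (-7,-4) -> (-7,-8) [heading=270, draw]
RT 144: heading 270 -> 126
FD 10: (-7,-8) -> (-12.878,0.09) [heading=126, draw]
PD: pen down
FD 13: (-12.878,0.09) -> (-20.519,10.607) [heading=126, draw]
FD 8: (-20.519,10.607) -> (-25.221,17.08) [heading=126, draw]
LT 148: heading 126 -> 274
FD 18: (-25.221,17.08) -> (-23.966,-0.877) [heading=274, draw]
Final: pos=(-23.966,-0.877), heading=274, 5 segment(s) drawn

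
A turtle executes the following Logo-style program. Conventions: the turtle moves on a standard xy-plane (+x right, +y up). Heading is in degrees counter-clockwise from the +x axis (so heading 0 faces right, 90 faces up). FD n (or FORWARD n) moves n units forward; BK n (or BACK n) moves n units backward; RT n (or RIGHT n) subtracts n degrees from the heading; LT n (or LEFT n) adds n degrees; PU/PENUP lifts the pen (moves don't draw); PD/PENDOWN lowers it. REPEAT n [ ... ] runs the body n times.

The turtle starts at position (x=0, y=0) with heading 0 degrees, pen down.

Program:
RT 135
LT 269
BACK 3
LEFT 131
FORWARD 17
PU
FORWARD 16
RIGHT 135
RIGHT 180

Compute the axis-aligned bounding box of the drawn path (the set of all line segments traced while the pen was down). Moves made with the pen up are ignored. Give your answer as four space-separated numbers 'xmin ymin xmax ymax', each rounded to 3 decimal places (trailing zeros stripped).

Executing turtle program step by step:
Start: pos=(0,0), heading=0, pen down
RT 135: heading 0 -> 225
LT 269: heading 225 -> 134
BK 3: (0,0) -> (2.084,-2.158) [heading=134, draw]
LT 131: heading 134 -> 265
FD 17: (2.084,-2.158) -> (0.602,-19.093) [heading=265, draw]
PU: pen up
FD 16: (0.602,-19.093) -> (-0.792,-35.032) [heading=265, move]
RT 135: heading 265 -> 130
RT 180: heading 130 -> 310
Final: pos=(-0.792,-35.032), heading=310, 2 segment(s) drawn

Segment endpoints: x in {0, 0.602, 2.084}, y in {-19.093, -2.158, 0}
xmin=0, ymin=-19.093, xmax=2.084, ymax=0

Answer: 0 -19.093 2.084 0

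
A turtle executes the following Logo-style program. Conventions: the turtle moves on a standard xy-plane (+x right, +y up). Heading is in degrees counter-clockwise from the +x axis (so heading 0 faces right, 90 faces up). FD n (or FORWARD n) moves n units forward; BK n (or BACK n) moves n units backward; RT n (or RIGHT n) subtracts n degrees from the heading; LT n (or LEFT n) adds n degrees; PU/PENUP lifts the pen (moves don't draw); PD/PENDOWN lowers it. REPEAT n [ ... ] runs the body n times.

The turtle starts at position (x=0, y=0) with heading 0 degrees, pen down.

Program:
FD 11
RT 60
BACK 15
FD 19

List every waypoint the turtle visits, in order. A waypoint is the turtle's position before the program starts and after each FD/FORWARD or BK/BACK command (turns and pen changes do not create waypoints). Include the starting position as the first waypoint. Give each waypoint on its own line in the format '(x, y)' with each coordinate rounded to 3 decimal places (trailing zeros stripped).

Answer: (0, 0)
(11, 0)
(3.5, 12.99)
(13, -3.464)

Derivation:
Executing turtle program step by step:
Start: pos=(0,0), heading=0, pen down
FD 11: (0,0) -> (11,0) [heading=0, draw]
RT 60: heading 0 -> 300
BK 15: (11,0) -> (3.5,12.99) [heading=300, draw]
FD 19: (3.5,12.99) -> (13,-3.464) [heading=300, draw]
Final: pos=(13,-3.464), heading=300, 3 segment(s) drawn
Waypoints (4 total):
(0, 0)
(11, 0)
(3.5, 12.99)
(13, -3.464)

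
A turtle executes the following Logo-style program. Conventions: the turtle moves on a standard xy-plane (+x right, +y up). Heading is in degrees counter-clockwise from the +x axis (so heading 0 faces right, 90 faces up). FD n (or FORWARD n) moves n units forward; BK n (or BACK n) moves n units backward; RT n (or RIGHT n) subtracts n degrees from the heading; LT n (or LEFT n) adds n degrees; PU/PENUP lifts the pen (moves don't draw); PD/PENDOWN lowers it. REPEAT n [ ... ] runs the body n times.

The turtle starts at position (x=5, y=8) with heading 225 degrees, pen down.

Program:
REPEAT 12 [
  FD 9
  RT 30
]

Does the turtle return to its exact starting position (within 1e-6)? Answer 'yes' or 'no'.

Executing turtle program step by step:
Start: pos=(5,8), heading=225, pen down
REPEAT 12 [
  -- iteration 1/12 --
  FD 9: (5,8) -> (-1.364,1.636) [heading=225, draw]
  RT 30: heading 225 -> 195
  -- iteration 2/12 --
  FD 9: (-1.364,1.636) -> (-10.057,-0.693) [heading=195, draw]
  RT 30: heading 195 -> 165
  -- iteration 3/12 --
  FD 9: (-10.057,-0.693) -> (-18.751,1.636) [heading=165, draw]
  RT 30: heading 165 -> 135
  -- iteration 4/12 --
  FD 9: (-18.751,1.636) -> (-25.115,8) [heading=135, draw]
  RT 30: heading 135 -> 105
  -- iteration 5/12 --
  FD 9: (-25.115,8) -> (-27.444,16.693) [heading=105, draw]
  RT 30: heading 105 -> 75
  -- iteration 6/12 --
  FD 9: (-27.444,16.693) -> (-25.115,25.387) [heading=75, draw]
  RT 30: heading 75 -> 45
  -- iteration 7/12 --
  FD 9: (-25.115,25.387) -> (-18.751,31.751) [heading=45, draw]
  RT 30: heading 45 -> 15
  -- iteration 8/12 --
  FD 9: (-18.751,31.751) -> (-10.057,34.08) [heading=15, draw]
  RT 30: heading 15 -> 345
  -- iteration 9/12 --
  FD 9: (-10.057,34.08) -> (-1.364,31.751) [heading=345, draw]
  RT 30: heading 345 -> 315
  -- iteration 10/12 --
  FD 9: (-1.364,31.751) -> (5,25.387) [heading=315, draw]
  RT 30: heading 315 -> 285
  -- iteration 11/12 --
  FD 9: (5,25.387) -> (7.329,16.693) [heading=285, draw]
  RT 30: heading 285 -> 255
  -- iteration 12/12 --
  FD 9: (7.329,16.693) -> (5,8) [heading=255, draw]
  RT 30: heading 255 -> 225
]
Final: pos=(5,8), heading=225, 12 segment(s) drawn

Start position: (5, 8)
Final position: (5, 8)
Distance = 0; < 1e-6 -> CLOSED

Answer: yes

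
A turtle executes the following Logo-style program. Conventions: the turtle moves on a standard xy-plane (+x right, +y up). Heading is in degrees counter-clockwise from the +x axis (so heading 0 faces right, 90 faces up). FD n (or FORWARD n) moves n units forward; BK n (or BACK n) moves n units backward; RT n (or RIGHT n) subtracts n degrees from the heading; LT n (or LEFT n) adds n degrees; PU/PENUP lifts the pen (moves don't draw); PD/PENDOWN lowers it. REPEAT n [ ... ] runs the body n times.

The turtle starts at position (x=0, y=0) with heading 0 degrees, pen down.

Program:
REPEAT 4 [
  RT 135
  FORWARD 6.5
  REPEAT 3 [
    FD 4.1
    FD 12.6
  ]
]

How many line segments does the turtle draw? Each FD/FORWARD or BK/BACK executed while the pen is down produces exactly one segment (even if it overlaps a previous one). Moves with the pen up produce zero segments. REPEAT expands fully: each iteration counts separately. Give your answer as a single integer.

Answer: 28

Derivation:
Executing turtle program step by step:
Start: pos=(0,0), heading=0, pen down
REPEAT 4 [
  -- iteration 1/4 --
  RT 135: heading 0 -> 225
  FD 6.5: (0,0) -> (-4.596,-4.596) [heading=225, draw]
  REPEAT 3 [
    -- iteration 1/3 --
    FD 4.1: (-4.596,-4.596) -> (-7.495,-7.495) [heading=225, draw]
    FD 12.6: (-7.495,-7.495) -> (-16.405,-16.405) [heading=225, draw]
    -- iteration 2/3 --
    FD 4.1: (-16.405,-16.405) -> (-19.304,-19.304) [heading=225, draw]
    FD 12.6: (-19.304,-19.304) -> (-28.214,-28.214) [heading=225, draw]
    -- iteration 3/3 --
    FD 4.1: (-28.214,-28.214) -> (-31.113,-31.113) [heading=225, draw]
    FD 12.6: (-31.113,-31.113) -> (-40.022,-40.022) [heading=225, draw]
  ]
  -- iteration 2/4 --
  RT 135: heading 225 -> 90
  FD 6.5: (-40.022,-40.022) -> (-40.022,-33.522) [heading=90, draw]
  REPEAT 3 [
    -- iteration 1/3 --
    FD 4.1: (-40.022,-33.522) -> (-40.022,-29.422) [heading=90, draw]
    FD 12.6: (-40.022,-29.422) -> (-40.022,-16.822) [heading=90, draw]
    -- iteration 2/3 --
    FD 4.1: (-40.022,-16.822) -> (-40.022,-12.722) [heading=90, draw]
    FD 12.6: (-40.022,-12.722) -> (-40.022,-0.122) [heading=90, draw]
    -- iteration 3/3 --
    FD 4.1: (-40.022,-0.122) -> (-40.022,3.978) [heading=90, draw]
    FD 12.6: (-40.022,3.978) -> (-40.022,16.578) [heading=90, draw]
  ]
  -- iteration 3/4 --
  RT 135: heading 90 -> 315
  FD 6.5: (-40.022,16.578) -> (-35.426,11.982) [heading=315, draw]
  REPEAT 3 [
    -- iteration 1/3 --
    FD 4.1: (-35.426,11.982) -> (-32.527,9.082) [heading=315, draw]
    FD 12.6: (-32.527,9.082) -> (-23.617,0.173) [heading=315, draw]
    -- iteration 2/3 --
    FD 4.1: (-23.617,0.173) -> (-20.718,-2.726) [heading=315, draw]
    FD 12.6: (-20.718,-2.726) -> (-11.809,-11.636) [heading=315, draw]
    -- iteration 3/3 --
    FD 4.1: (-11.809,-11.636) -> (-8.91,-14.535) [heading=315, draw]
    FD 12.6: (-8.91,-14.535) -> (0,-23.444) [heading=315, draw]
  ]
  -- iteration 4/4 --
  RT 135: heading 315 -> 180
  FD 6.5: (0,-23.444) -> (-6.5,-23.444) [heading=180, draw]
  REPEAT 3 [
    -- iteration 1/3 --
    FD 4.1: (-6.5,-23.444) -> (-10.6,-23.444) [heading=180, draw]
    FD 12.6: (-10.6,-23.444) -> (-23.2,-23.444) [heading=180, draw]
    -- iteration 2/3 --
    FD 4.1: (-23.2,-23.444) -> (-27.3,-23.444) [heading=180, draw]
    FD 12.6: (-27.3,-23.444) -> (-39.9,-23.444) [heading=180, draw]
    -- iteration 3/3 --
    FD 4.1: (-39.9,-23.444) -> (-44,-23.444) [heading=180, draw]
    FD 12.6: (-44,-23.444) -> (-56.6,-23.444) [heading=180, draw]
  ]
]
Final: pos=(-56.6,-23.444), heading=180, 28 segment(s) drawn
Segments drawn: 28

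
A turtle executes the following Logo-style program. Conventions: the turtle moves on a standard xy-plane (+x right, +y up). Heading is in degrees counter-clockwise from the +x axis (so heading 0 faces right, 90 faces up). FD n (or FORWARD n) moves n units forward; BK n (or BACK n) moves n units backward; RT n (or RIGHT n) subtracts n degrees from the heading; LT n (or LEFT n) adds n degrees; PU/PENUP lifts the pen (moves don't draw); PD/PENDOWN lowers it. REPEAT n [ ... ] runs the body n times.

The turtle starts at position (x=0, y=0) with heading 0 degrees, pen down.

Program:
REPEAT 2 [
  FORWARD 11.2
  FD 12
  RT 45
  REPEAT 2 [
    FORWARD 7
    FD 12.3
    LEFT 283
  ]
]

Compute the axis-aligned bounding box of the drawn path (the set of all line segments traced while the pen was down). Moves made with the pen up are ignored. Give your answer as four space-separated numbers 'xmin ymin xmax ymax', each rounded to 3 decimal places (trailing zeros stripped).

Executing turtle program step by step:
Start: pos=(0,0), heading=0, pen down
REPEAT 2 [
  -- iteration 1/2 --
  FD 11.2: (0,0) -> (11.2,0) [heading=0, draw]
  FD 12: (11.2,0) -> (23.2,0) [heading=0, draw]
  RT 45: heading 0 -> 315
  REPEAT 2 [
    -- iteration 1/2 --
    FD 7: (23.2,0) -> (28.15,-4.95) [heading=315, draw]
    FD 12.3: (28.15,-4.95) -> (36.847,-13.647) [heading=315, draw]
    LT 283: heading 315 -> 238
    -- iteration 2/2 --
    FD 7: (36.847,-13.647) -> (33.138,-19.583) [heading=238, draw]
    FD 12.3: (33.138,-19.583) -> (26.62,-30.014) [heading=238, draw]
    LT 283: heading 238 -> 161
  ]
  -- iteration 2/2 --
  FD 11.2: (26.62,-30.014) -> (16.03,-26.368) [heading=161, draw]
  FD 12: (16.03,-26.368) -> (4.684,-22.461) [heading=161, draw]
  RT 45: heading 161 -> 116
  REPEAT 2 [
    -- iteration 1/2 --
    FD 7: (4.684,-22.461) -> (1.615,-16.17) [heading=116, draw]
    FD 12.3: (1.615,-16.17) -> (-3.777,-5.115) [heading=116, draw]
    LT 283: heading 116 -> 39
    -- iteration 2/2 --
    FD 7: (-3.777,-5.115) -> (1.663,-0.709) [heading=39, draw]
    FD 12.3: (1.663,-0.709) -> (11.222,7.031) [heading=39, draw]
    LT 283: heading 39 -> 322
  ]
]
Final: pos=(11.222,7.031), heading=322, 12 segment(s) drawn

Segment endpoints: x in {-3.777, 0, 1.615, 1.663, 4.684, 11.2, 11.222, 16.03, 23.2, 26.62, 28.15, 33.138, 36.847}, y in {-30.014, -26.368, -22.461, -19.583, -16.17, -13.647, -5.115, -4.95, -0.709, 0, 7.031}
xmin=-3.777, ymin=-30.014, xmax=36.847, ymax=7.031

Answer: -3.777 -30.014 36.847 7.031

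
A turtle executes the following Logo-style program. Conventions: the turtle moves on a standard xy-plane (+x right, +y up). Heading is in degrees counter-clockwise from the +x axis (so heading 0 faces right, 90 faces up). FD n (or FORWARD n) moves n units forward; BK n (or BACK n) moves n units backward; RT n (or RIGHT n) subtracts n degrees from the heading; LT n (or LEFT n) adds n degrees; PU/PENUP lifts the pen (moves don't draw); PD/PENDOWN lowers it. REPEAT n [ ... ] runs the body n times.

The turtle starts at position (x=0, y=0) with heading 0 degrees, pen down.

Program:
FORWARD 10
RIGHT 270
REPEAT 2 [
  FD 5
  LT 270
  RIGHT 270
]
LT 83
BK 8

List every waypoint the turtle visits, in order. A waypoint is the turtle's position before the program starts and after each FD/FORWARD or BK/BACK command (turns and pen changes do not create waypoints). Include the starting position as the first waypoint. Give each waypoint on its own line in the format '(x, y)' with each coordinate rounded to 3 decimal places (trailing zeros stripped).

Executing turtle program step by step:
Start: pos=(0,0), heading=0, pen down
FD 10: (0,0) -> (10,0) [heading=0, draw]
RT 270: heading 0 -> 90
REPEAT 2 [
  -- iteration 1/2 --
  FD 5: (10,0) -> (10,5) [heading=90, draw]
  LT 270: heading 90 -> 0
  RT 270: heading 0 -> 90
  -- iteration 2/2 --
  FD 5: (10,5) -> (10,10) [heading=90, draw]
  LT 270: heading 90 -> 0
  RT 270: heading 0 -> 90
]
LT 83: heading 90 -> 173
BK 8: (10,10) -> (17.94,9.025) [heading=173, draw]
Final: pos=(17.94,9.025), heading=173, 4 segment(s) drawn
Waypoints (5 total):
(0, 0)
(10, 0)
(10, 5)
(10, 10)
(17.94, 9.025)

Answer: (0, 0)
(10, 0)
(10, 5)
(10, 10)
(17.94, 9.025)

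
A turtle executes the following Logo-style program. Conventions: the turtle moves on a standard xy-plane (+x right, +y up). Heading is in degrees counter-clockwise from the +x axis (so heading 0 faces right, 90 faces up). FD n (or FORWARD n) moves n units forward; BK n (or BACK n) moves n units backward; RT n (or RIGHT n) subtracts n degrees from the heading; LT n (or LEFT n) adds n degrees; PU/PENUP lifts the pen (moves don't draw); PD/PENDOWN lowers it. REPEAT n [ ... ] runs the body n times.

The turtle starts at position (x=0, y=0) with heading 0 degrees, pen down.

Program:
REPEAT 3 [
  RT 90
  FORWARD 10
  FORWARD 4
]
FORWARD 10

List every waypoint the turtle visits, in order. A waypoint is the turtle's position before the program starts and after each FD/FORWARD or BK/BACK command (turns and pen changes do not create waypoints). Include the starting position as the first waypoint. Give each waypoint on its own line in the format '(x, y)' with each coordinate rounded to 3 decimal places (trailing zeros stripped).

Answer: (0, 0)
(0, -10)
(0, -14)
(-10, -14)
(-14, -14)
(-14, -4)
(-14, 0)
(-14, 10)

Derivation:
Executing turtle program step by step:
Start: pos=(0,0), heading=0, pen down
REPEAT 3 [
  -- iteration 1/3 --
  RT 90: heading 0 -> 270
  FD 10: (0,0) -> (0,-10) [heading=270, draw]
  FD 4: (0,-10) -> (0,-14) [heading=270, draw]
  -- iteration 2/3 --
  RT 90: heading 270 -> 180
  FD 10: (0,-14) -> (-10,-14) [heading=180, draw]
  FD 4: (-10,-14) -> (-14,-14) [heading=180, draw]
  -- iteration 3/3 --
  RT 90: heading 180 -> 90
  FD 10: (-14,-14) -> (-14,-4) [heading=90, draw]
  FD 4: (-14,-4) -> (-14,0) [heading=90, draw]
]
FD 10: (-14,0) -> (-14,10) [heading=90, draw]
Final: pos=(-14,10), heading=90, 7 segment(s) drawn
Waypoints (8 total):
(0, 0)
(0, -10)
(0, -14)
(-10, -14)
(-14, -14)
(-14, -4)
(-14, 0)
(-14, 10)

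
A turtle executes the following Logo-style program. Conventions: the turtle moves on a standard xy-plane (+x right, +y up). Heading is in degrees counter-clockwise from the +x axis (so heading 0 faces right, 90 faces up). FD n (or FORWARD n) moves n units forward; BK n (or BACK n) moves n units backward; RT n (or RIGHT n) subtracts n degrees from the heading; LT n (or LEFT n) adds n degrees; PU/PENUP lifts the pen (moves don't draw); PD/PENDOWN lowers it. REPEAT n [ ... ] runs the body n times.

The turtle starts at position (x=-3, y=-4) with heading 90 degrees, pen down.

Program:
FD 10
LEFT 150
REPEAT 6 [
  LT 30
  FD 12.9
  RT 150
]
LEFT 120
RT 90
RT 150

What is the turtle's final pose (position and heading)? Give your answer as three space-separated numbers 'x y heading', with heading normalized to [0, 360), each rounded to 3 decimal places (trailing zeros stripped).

Answer: -3 6 120

Derivation:
Executing turtle program step by step:
Start: pos=(-3,-4), heading=90, pen down
FD 10: (-3,-4) -> (-3,6) [heading=90, draw]
LT 150: heading 90 -> 240
REPEAT 6 [
  -- iteration 1/6 --
  LT 30: heading 240 -> 270
  FD 12.9: (-3,6) -> (-3,-6.9) [heading=270, draw]
  RT 150: heading 270 -> 120
  -- iteration 2/6 --
  LT 30: heading 120 -> 150
  FD 12.9: (-3,-6.9) -> (-14.172,-0.45) [heading=150, draw]
  RT 150: heading 150 -> 0
  -- iteration 3/6 --
  LT 30: heading 0 -> 30
  FD 12.9: (-14.172,-0.45) -> (-3,6) [heading=30, draw]
  RT 150: heading 30 -> 240
  -- iteration 4/6 --
  LT 30: heading 240 -> 270
  FD 12.9: (-3,6) -> (-3,-6.9) [heading=270, draw]
  RT 150: heading 270 -> 120
  -- iteration 5/6 --
  LT 30: heading 120 -> 150
  FD 12.9: (-3,-6.9) -> (-14.172,-0.45) [heading=150, draw]
  RT 150: heading 150 -> 0
  -- iteration 6/6 --
  LT 30: heading 0 -> 30
  FD 12.9: (-14.172,-0.45) -> (-3,6) [heading=30, draw]
  RT 150: heading 30 -> 240
]
LT 120: heading 240 -> 0
RT 90: heading 0 -> 270
RT 150: heading 270 -> 120
Final: pos=(-3,6), heading=120, 7 segment(s) drawn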